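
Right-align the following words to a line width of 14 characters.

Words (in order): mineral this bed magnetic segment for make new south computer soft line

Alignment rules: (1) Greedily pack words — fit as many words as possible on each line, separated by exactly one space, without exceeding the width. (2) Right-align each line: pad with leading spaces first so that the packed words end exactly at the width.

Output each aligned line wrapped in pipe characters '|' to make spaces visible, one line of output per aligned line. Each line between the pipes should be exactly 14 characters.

Answer: |  mineral this|
|  bed magnetic|
|   segment for|
|make new south|
| computer soft|
|          line|

Derivation:
Line 1: ['mineral', 'this'] (min_width=12, slack=2)
Line 2: ['bed', 'magnetic'] (min_width=12, slack=2)
Line 3: ['segment', 'for'] (min_width=11, slack=3)
Line 4: ['make', 'new', 'south'] (min_width=14, slack=0)
Line 5: ['computer', 'soft'] (min_width=13, slack=1)
Line 6: ['line'] (min_width=4, slack=10)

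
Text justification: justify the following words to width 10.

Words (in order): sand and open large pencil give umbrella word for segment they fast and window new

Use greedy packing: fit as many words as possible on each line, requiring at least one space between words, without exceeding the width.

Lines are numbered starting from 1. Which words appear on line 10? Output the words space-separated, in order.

Line 1: ['sand', 'and'] (min_width=8, slack=2)
Line 2: ['open', 'large'] (min_width=10, slack=0)
Line 3: ['pencil'] (min_width=6, slack=4)
Line 4: ['give'] (min_width=4, slack=6)
Line 5: ['umbrella'] (min_width=8, slack=2)
Line 6: ['word', 'for'] (min_width=8, slack=2)
Line 7: ['segment'] (min_width=7, slack=3)
Line 8: ['they', 'fast'] (min_width=9, slack=1)
Line 9: ['and', 'window'] (min_width=10, slack=0)
Line 10: ['new'] (min_width=3, slack=7)

Answer: new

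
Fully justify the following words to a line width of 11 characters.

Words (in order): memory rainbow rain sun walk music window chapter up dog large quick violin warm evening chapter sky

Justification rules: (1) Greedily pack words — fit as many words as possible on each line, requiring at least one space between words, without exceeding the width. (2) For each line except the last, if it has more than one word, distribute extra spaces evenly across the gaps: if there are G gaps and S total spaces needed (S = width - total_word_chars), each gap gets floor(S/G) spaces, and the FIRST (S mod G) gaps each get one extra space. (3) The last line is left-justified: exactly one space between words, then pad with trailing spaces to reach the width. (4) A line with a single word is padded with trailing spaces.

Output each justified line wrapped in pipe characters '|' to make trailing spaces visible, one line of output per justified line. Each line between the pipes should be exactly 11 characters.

Line 1: ['memory'] (min_width=6, slack=5)
Line 2: ['rainbow'] (min_width=7, slack=4)
Line 3: ['rain', 'sun'] (min_width=8, slack=3)
Line 4: ['walk', 'music'] (min_width=10, slack=1)
Line 5: ['window'] (min_width=6, slack=5)
Line 6: ['chapter', 'up'] (min_width=10, slack=1)
Line 7: ['dog', 'large'] (min_width=9, slack=2)
Line 8: ['quick'] (min_width=5, slack=6)
Line 9: ['violin', 'warm'] (min_width=11, slack=0)
Line 10: ['evening'] (min_width=7, slack=4)
Line 11: ['chapter', 'sky'] (min_width=11, slack=0)

Answer: |memory     |
|rainbow    |
|rain    sun|
|walk  music|
|window     |
|chapter  up|
|dog   large|
|quick      |
|violin warm|
|evening    |
|chapter sky|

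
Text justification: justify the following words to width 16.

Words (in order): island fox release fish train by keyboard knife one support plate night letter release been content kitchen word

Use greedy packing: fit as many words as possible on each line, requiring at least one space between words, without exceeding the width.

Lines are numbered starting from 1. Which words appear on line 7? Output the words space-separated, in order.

Answer: letter release

Derivation:
Line 1: ['island', 'fox'] (min_width=10, slack=6)
Line 2: ['release', 'fish'] (min_width=12, slack=4)
Line 3: ['train', 'by'] (min_width=8, slack=8)
Line 4: ['keyboard', 'knife'] (min_width=14, slack=2)
Line 5: ['one', 'support'] (min_width=11, slack=5)
Line 6: ['plate', 'night'] (min_width=11, slack=5)
Line 7: ['letter', 'release'] (min_width=14, slack=2)
Line 8: ['been', 'content'] (min_width=12, slack=4)
Line 9: ['kitchen', 'word'] (min_width=12, slack=4)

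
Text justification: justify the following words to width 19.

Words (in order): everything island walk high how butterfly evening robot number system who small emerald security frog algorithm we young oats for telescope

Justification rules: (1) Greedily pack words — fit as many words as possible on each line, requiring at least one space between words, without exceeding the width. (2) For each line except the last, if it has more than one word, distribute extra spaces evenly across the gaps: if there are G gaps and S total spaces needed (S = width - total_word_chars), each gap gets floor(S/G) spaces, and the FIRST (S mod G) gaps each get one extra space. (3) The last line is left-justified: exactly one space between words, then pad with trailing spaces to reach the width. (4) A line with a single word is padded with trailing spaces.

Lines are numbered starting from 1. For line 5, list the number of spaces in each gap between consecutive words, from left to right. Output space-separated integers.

Answer: 2 2

Derivation:
Line 1: ['everything', 'island'] (min_width=17, slack=2)
Line 2: ['walk', 'high', 'how'] (min_width=13, slack=6)
Line 3: ['butterfly', 'evening'] (min_width=17, slack=2)
Line 4: ['robot', 'number', 'system'] (min_width=19, slack=0)
Line 5: ['who', 'small', 'emerald'] (min_width=17, slack=2)
Line 6: ['security', 'frog'] (min_width=13, slack=6)
Line 7: ['algorithm', 'we', 'young'] (min_width=18, slack=1)
Line 8: ['oats', 'for', 'telescope'] (min_width=18, slack=1)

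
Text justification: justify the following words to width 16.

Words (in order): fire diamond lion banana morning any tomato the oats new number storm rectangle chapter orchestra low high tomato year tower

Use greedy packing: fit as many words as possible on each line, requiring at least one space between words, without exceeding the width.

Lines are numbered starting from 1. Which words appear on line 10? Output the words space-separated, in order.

Answer: tower

Derivation:
Line 1: ['fire', 'diamond'] (min_width=12, slack=4)
Line 2: ['lion', 'banana'] (min_width=11, slack=5)
Line 3: ['morning', 'any'] (min_width=11, slack=5)
Line 4: ['tomato', 'the', 'oats'] (min_width=15, slack=1)
Line 5: ['new', 'number', 'storm'] (min_width=16, slack=0)
Line 6: ['rectangle'] (min_width=9, slack=7)
Line 7: ['chapter'] (min_width=7, slack=9)
Line 8: ['orchestra', 'low'] (min_width=13, slack=3)
Line 9: ['high', 'tomato', 'year'] (min_width=16, slack=0)
Line 10: ['tower'] (min_width=5, slack=11)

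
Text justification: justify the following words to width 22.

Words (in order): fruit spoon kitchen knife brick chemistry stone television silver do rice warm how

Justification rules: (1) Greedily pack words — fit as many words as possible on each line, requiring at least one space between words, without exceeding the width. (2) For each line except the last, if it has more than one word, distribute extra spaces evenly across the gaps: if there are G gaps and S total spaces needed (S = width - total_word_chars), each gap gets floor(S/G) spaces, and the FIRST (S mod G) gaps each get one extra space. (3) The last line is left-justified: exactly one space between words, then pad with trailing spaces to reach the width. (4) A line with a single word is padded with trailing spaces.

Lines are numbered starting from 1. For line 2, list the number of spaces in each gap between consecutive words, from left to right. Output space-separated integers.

Line 1: ['fruit', 'spoon', 'kitchen'] (min_width=19, slack=3)
Line 2: ['knife', 'brick', 'chemistry'] (min_width=21, slack=1)
Line 3: ['stone', 'television'] (min_width=16, slack=6)
Line 4: ['silver', 'do', 'rice', 'warm'] (min_width=19, slack=3)
Line 5: ['how'] (min_width=3, slack=19)

Answer: 2 1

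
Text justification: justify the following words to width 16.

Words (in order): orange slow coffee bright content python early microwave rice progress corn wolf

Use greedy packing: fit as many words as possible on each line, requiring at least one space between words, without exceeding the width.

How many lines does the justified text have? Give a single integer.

Line 1: ['orange', 'slow'] (min_width=11, slack=5)
Line 2: ['coffee', 'bright'] (min_width=13, slack=3)
Line 3: ['content', 'python'] (min_width=14, slack=2)
Line 4: ['early', 'microwave'] (min_width=15, slack=1)
Line 5: ['rice', 'progress'] (min_width=13, slack=3)
Line 6: ['corn', 'wolf'] (min_width=9, slack=7)
Total lines: 6

Answer: 6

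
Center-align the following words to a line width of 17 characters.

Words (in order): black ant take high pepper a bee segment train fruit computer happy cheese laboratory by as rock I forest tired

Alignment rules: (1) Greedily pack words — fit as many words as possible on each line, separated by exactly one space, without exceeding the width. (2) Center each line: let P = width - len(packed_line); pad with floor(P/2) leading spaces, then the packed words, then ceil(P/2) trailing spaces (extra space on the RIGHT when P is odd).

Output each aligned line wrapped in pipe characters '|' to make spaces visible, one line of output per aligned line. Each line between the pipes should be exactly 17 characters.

Answer: | black ant take  |
|high pepper a bee|
|  segment train  |
| fruit computer  |
|  happy cheese   |
|laboratory by as |
|  rock I forest  |
|      tired      |

Derivation:
Line 1: ['black', 'ant', 'take'] (min_width=14, slack=3)
Line 2: ['high', 'pepper', 'a', 'bee'] (min_width=17, slack=0)
Line 3: ['segment', 'train'] (min_width=13, slack=4)
Line 4: ['fruit', 'computer'] (min_width=14, slack=3)
Line 5: ['happy', 'cheese'] (min_width=12, slack=5)
Line 6: ['laboratory', 'by', 'as'] (min_width=16, slack=1)
Line 7: ['rock', 'I', 'forest'] (min_width=13, slack=4)
Line 8: ['tired'] (min_width=5, slack=12)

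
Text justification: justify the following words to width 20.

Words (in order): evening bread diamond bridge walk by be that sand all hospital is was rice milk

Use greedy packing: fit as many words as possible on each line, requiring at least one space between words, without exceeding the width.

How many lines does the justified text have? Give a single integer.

Line 1: ['evening', 'bread'] (min_width=13, slack=7)
Line 2: ['diamond', 'bridge', 'walk'] (min_width=19, slack=1)
Line 3: ['by', 'be', 'that', 'sand', 'all'] (min_width=19, slack=1)
Line 4: ['hospital', 'is', 'was', 'rice'] (min_width=20, slack=0)
Line 5: ['milk'] (min_width=4, slack=16)
Total lines: 5

Answer: 5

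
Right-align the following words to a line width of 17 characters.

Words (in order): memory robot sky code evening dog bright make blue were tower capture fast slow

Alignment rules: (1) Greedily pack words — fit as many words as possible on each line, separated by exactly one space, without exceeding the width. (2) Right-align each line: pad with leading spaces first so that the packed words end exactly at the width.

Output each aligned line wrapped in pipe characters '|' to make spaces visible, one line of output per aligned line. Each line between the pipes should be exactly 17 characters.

Answer: | memory robot sky|
| code evening dog|
| bright make blue|
|       were tower|
|capture fast slow|

Derivation:
Line 1: ['memory', 'robot', 'sky'] (min_width=16, slack=1)
Line 2: ['code', 'evening', 'dog'] (min_width=16, slack=1)
Line 3: ['bright', 'make', 'blue'] (min_width=16, slack=1)
Line 4: ['were', 'tower'] (min_width=10, slack=7)
Line 5: ['capture', 'fast', 'slow'] (min_width=17, slack=0)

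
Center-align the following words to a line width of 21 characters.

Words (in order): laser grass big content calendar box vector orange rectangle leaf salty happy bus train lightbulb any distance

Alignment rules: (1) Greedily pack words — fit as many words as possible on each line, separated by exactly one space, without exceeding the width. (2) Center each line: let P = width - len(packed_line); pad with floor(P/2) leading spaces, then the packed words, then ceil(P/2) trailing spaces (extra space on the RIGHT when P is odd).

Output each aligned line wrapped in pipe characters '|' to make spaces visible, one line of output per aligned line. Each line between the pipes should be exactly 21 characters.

Answer: |   laser grass big   |
|content calendar box |
|    vector orange    |
|rectangle leaf salty |
|   happy bus train   |
|    lightbulb any    |
|      distance       |

Derivation:
Line 1: ['laser', 'grass', 'big'] (min_width=15, slack=6)
Line 2: ['content', 'calendar', 'box'] (min_width=20, slack=1)
Line 3: ['vector', 'orange'] (min_width=13, slack=8)
Line 4: ['rectangle', 'leaf', 'salty'] (min_width=20, slack=1)
Line 5: ['happy', 'bus', 'train'] (min_width=15, slack=6)
Line 6: ['lightbulb', 'any'] (min_width=13, slack=8)
Line 7: ['distance'] (min_width=8, slack=13)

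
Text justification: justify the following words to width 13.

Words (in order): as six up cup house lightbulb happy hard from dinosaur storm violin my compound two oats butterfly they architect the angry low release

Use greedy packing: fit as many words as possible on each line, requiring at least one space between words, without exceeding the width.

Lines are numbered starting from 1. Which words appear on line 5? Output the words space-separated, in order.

Answer: from dinosaur

Derivation:
Line 1: ['as', 'six', 'up', 'cup'] (min_width=13, slack=0)
Line 2: ['house'] (min_width=5, slack=8)
Line 3: ['lightbulb'] (min_width=9, slack=4)
Line 4: ['happy', 'hard'] (min_width=10, slack=3)
Line 5: ['from', 'dinosaur'] (min_width=13, slack=0)
Line 6: ['storm', 'violin'] (min_width=12, slack=1)
Line 7: ['my', 'compound'] (min_width=11, slack=2)
Line 8: ['two', 'oats'] (min_width=8, slack=5)
Line 9: ['butterfly'] (min_width=9, slack=4)
Line 10: ['they'] (min_width=4, slack=9)
Line 11: ['architect', 'the'] (min_width=13, slack=0)
Line 12: ['angry', 'low'] (min_width=9, slack=4)
Line 13: ['release'] (min_width=7, slack=6)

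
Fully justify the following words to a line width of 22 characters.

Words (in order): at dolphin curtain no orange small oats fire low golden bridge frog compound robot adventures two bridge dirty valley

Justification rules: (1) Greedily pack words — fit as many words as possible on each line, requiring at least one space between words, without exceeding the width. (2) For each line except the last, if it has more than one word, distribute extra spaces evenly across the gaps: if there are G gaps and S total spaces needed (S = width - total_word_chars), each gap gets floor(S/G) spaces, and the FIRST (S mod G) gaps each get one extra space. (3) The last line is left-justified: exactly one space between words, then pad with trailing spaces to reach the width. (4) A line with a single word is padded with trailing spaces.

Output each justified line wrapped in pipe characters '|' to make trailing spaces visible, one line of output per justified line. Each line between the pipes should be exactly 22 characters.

Line 1: ['at', 'dolphin', 'curtain', 'no'] (min_width=21, slack=1)
Line 2: ['orange', 'small', 'oats', 'fire'] (min_width=22, slack=0)
Line 3: ['low', 'golden', 'bridge', 'frog'] (min_width=22, slack=0)
Line 4: ['compound', 'robot'] (min_width=14, slack=8)
Line 5: ['adventures', 'two', 'bridge'] (min_width=21, slack=1)
Line 6: ['dirty', 'valley'] (min_width=12, slack=10)

Answer: |at  dolphin curtain no|
|orange small oats fire|
|low golden bridge frog|
|compound         robot|
|adventures  two bridge|
|dirty valley          |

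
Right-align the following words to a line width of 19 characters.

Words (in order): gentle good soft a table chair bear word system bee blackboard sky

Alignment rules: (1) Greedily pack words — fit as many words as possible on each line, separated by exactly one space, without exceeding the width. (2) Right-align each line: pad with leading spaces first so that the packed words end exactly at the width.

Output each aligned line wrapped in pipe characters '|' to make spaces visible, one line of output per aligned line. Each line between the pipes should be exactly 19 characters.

Answer: | gentle good soft a|
|   table chair bear|
|    word system bee|
|     blackboard sky|

Derivation:
Line 1: ['gentle', 'good', 'soft', 'a'] (min_width=18, slack=1)
Line 2: ['table', 'chair', 'bear'] (min_width=16, slack=3)
Line 3: ['word', 'system', 'bee'] (min_width=15, slack=4)
Line 4: ['blackboard', 'sky'] (min_width=14, slack=5)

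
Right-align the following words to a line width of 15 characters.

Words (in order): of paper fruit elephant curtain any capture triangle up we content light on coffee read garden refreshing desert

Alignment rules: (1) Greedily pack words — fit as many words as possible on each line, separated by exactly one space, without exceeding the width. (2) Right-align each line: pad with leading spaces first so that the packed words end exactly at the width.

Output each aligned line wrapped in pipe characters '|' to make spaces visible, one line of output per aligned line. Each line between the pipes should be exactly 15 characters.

Line 1: ['of', 'paper', 'fruit'] (min_width=14, slack=1)
Line 2: ['elephant'] (min_width=8, slack=7)
Line 3: ['curtain', 'any'] (min_width=11, slack=4)
Line 4: ['capture'] (min_width=7, slack=8)
Line 5: ['triangle', 'up', 'we'] (min_width=14, slack=1)
Line 6: ['content', 'light'] (min_width=13, slack=2)
Line 7: ['on', 'coffee', 'read'] (min_width=14, slack=1)
Line 8: ['garden'] (min_width=6, slack=9)
Line 9: ['refreshing'] (min_width=10, slack=5)
Line 10: ['desert'] (min_width=6, slack=9)

Answer: | of paper fruit|
|       elephant|
|    curtain any|
|        capture|
| triangle up we|
|  content light|
| on coffee read|
|         garden|
|     refreshing|
|         desert|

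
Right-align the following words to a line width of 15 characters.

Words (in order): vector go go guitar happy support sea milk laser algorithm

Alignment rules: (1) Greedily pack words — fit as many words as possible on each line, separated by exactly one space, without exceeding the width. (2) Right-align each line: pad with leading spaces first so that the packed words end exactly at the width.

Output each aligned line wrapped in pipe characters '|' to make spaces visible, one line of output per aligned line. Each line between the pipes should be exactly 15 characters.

Answer: |   vector go go|
|   guitar happy|
|    support sea|
|     milk laser|
|      algorithm|

Derivation:
Line 1: ['vector', 'go', 'go'] (min_width=12, slack=3)
Line 2: ['guitar', 'happy'] (min_width=12, slack=3)
Line 3: ['support', 'sea'] (min_width=11, slack=4)
Line 4: ['milk', 'laser'] (min_width=10, slack=5)
Line 5: ['algorithm'] (min_width=9, slack=6)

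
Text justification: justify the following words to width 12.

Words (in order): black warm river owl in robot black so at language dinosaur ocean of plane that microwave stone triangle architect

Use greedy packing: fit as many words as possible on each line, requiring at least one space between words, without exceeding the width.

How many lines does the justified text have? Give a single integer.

Line 1: ['black', 'warm'] (min_width=10, slack=2)
Line 2: ['river', 'owl', 'in'] (min_width=12, slack=0)
Line 3: ['robot', 'black'] (min_width=11, slack=1)
Line 4: ['so', 'at'] (min_width=5, slack=7)
Line 5: ['language'] (min_width=8, slack=4)
Line 6: ['dinosaur'] (min_width=8, slack=4)
Line 7: ['ocean', 'of'] (min_width=8, slack=4)
Line 8: ['plane', 'that'] (min_width=10, slack=2)
Line 9: ['microwave'] (min_width=9, slack=3)
Line 10: ['stone'] (min_width=5, slack=7)
Line 11: ['triangle'] (min_width=8, slack=4)
Line 12: ['architect'] (min_width=9, slack=3)
Total lines: 12

Answer: 12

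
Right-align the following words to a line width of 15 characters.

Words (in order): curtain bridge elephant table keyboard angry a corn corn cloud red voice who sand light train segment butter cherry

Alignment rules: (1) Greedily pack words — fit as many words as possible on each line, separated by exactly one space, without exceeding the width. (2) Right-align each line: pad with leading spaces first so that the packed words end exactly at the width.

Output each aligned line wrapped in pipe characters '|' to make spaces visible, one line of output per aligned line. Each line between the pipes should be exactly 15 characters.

Line 1: ['curtain', 'bridge'] (min_width=14, slack=1)
Line 2: ['elephant', 'table'] (min_width=14, slack=1)
Line 3: ['keyboard', 'angry'] (min_width=14, slack=1)
Line 4: ['a', 'corn', 'corn'] (min_width=11, slack=4)
Line 5: ['cloud', 'red', 'voice'] (min_width=15, slack=0)
Line 6: ['who', 'sand', 'light'] (min_width=14, slack=1)
Line 7: ['train', 'segment'] (min_width=13, slack=2)
Line 8: ['butter', 'cherry'] (min_width=13, slack=2)

Answer: | curtain bridge|
| elephant table|
| keyboard angry|
|    a corn corn|
|cloud red voice|
| who sand light|
|  train segment|
|  butter cherry|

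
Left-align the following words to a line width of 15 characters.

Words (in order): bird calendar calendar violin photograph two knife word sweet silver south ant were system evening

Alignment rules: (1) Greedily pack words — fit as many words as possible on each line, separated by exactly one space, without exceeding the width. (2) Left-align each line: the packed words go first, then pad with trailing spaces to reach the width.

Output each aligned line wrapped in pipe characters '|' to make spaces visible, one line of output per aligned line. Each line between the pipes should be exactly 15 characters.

Answer: |bird calendar  |
|calendar violin|
|photograph two |
|knife word     |
|sweet silver   |
|south ant were |
|system evening |

Derivation:
Line 1: ['bird', 'calendar'] (min_width=13, slack=2)
Line 2: ['calendar', 'violin'] (min_width=15, slack=0)
Line 3: ['photograph', 'two'] (min_width=14, slack=1)
Line 4: ['knife', 'word'] (min_width=10, slack=5)
Line 5: ['sweet', 'silver'] (min_width=12, slack=3)
Line 6: ['south', 'ant', 'were'] (min_width=14, slack=1)
Line 7: ['system', 'evening'] (min_width=14, slack=1)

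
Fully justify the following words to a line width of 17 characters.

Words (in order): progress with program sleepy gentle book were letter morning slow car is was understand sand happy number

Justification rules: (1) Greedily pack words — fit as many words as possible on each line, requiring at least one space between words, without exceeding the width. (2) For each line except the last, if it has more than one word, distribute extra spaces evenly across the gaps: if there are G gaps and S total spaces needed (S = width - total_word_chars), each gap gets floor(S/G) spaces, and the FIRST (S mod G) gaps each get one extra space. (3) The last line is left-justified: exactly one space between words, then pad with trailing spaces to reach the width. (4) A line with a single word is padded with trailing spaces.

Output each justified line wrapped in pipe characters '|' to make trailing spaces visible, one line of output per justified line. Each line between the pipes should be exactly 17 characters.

Answer: |progress     with|
|program    sleepy|
|gentle  book were|
|letter    morning|
|slow  car  is was|
|understand   sand|
|happy number     |

Derivation:
Line 1: ['progress', 'with'] (min_width=13, slack=4)
Line 2: ['program', 'sleepy'] (min_width=14, slack=3)
Line 3: ['gentle', 'book', 'were'] (min_width=16, slack=1)
Line 4: ['letter', 'morning'] (min_width=14, slack=3)
Line 5: ['slow', 'car', 'is', 'was'] (min_width=15, slack=2)
Line 6: ['understand', 'sand'] (min_width=15, slack=2)
Line 7: ['happy', 'number'] (min_width=12, slack=5)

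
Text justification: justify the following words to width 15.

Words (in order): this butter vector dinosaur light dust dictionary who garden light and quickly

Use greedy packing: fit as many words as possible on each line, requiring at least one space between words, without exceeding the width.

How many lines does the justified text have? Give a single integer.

Line 1: ['this', 'butter'] (min_width=11, slack=4)
Line 2: ['vector', 'dinosaur'] (min_width=15, slack=0)
Line 3: ['light', 'dust'] (min_width=10, slack=5)
Line 4: ['dictionary', 'who'] (min_width=14, slack=1)
Line 5: ['garden', 'light'] (min_width=12, slack=3)
Line 6: ['and', 'quickly'] (min_width=11, slack=4)
Total lines: 6

Answer: 6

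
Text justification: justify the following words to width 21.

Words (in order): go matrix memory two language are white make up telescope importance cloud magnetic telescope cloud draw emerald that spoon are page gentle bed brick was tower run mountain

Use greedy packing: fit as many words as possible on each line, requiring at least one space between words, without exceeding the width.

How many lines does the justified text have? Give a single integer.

Answer: 9

Derivation:
Line 1: ['go', 'matrix', 'memory', 'two'] (min_width=20, slack=1)
Line 2: ['language', 'are', 'white'] (min_width=18, slack=3)
Line 3: ['make', 'up', 'telescope'] (min_width=17, slack=4)
Line 4: ['importance', 'cloud'] (min_width=16, slack=5)
Line 5: ['magnetic', 'telescope'] (min_width=18, slack=3)
Line 6: ['cloud', 'draw', 'emerald'] (min_width=18, slack=3)
Line 7: ['that', 'spoon', 'are', 'page'] (min_width=19, slack=2)
Line 8: ['gentle', 'bed', 'brick', 'was'] (min_width=20, slack=1)
Line 9: ['tower', 'run', 'mountain'] (min_width=18, slack=3)
Total lines: 9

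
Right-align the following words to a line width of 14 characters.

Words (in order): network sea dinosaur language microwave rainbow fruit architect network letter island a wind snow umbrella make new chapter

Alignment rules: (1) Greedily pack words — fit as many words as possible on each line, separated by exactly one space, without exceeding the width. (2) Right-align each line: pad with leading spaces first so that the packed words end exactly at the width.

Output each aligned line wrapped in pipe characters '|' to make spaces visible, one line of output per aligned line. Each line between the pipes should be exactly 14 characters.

Answer: |   network sea|
|      dinosaur|
|      language|
|     microwave|
| rainbow fruit|
|     architect|
|network letter|
| island a wind|
| snow umbrella|
|      make new|
|       chapter|

Derivation:
Line 1: ['network', 'sea'] (min_width=11, slack=3)
Line 2: ['dinosaur'] (min_width=8, slack=6)
Line 3: ['language'] (min_width=8, slack=6)
Line 4: ['microwave'] (min_width=9, slack=5)
Line 5: ['rainbow', 'fruit'] (min_width=13, slack=1)
Line 6: ['architect'] (min_width=9, slack=5)
Line 7: ['network', 'letter'] (min_width=14, slack=0)
Line 8: ['island', 'a', 'wind'] (min_width=13, slack=1)
Line 9: ['snow', 'umbrella'] (min_width=13, slack=1)
Line 10: ['make', 'new'] (min_width=8, slack=6)
Line 11: ['chapter'] (min_width=7, slack=7)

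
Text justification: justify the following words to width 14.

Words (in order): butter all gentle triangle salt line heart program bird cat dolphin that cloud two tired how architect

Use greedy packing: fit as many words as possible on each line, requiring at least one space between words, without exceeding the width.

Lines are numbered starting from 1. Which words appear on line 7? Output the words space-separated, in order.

Line 1: ['butter', 'all'] (min_width=10, slack=4)
Line 2: ['gentle'] (min_width=6, slack=8)
Line 3: ['triangle', 'salt'] (min_width=13, slack=1)
Line 4: ['line', 'heart'] (min_width=10, slack=4)
Line 5: ['program', 'bird'] (min_width=12, slack=2)
Line 6: ['cat', 'dolphin'] (min_width=11, slack=3)
Line 7: ['that', 'cloud', 'two'] (min_width=14, slack=0)
Line 8: ['tired', 'how'] (min_width=9, slack=5)
Line 9: ['architect'] (min_width=9, slack=5)

Answer: that cloud two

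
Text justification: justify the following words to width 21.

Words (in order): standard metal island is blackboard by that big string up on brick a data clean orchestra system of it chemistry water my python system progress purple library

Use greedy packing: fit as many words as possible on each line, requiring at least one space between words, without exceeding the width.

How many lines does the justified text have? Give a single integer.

Line 1: ['standard', 'metal', 'island'] (min_width=21, slack=0)
Line 2: ['is', 'blackboard', 'by', 'that'] (min_width=21, slack=0)
Line 3: ['big', 'string', 'up', 'on'] (min_width=16, slack=5)
Line 4: ['brick', 'a', 'data', 'clean'] (min_width=18, slack=3)
Line 5: ['orchestra', 'system', 'of'] (min_width=19, slack=2)
Line 6: ['it', 'chemistry', 'water', 'my'] (min_width=21, slack=0)
Line 7: ['python', 'system'] (min_width=13, slack=8)
Line 8: ['progress', 'purple'] (min_width=15, slack=6)
Line 9: ['library'] (min_width=7, slack=14)
Total lines: 9

Answer: 9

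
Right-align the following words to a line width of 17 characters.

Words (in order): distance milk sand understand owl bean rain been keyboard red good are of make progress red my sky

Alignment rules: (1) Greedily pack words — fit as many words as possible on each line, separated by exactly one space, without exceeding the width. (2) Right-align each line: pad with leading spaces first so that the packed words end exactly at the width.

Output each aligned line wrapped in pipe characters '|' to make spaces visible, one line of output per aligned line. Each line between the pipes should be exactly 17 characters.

Line 1: ['distance', 'milk'] (min_width=13, slack=4)
Line 2: ['sand', 'understand'] (min_width=15, slack=2)
Line 3: ['owl', 'bean', 'rain'] (min_width=13, slack=4)
Line 4: ['been', 'keyboard', 'red'] (min_width=17, slack=0)
Line 5: ['good', 'are', 'of', 'make'] (min_width=16, slack=1)
Line 6: ['progress', 'red', 'my'] (min_width=15, slack=2)
Line 7: ['sky'] (min_width=3, slack=14)

Answer: |    distance milk|
|  sand understand|
|    owl bean rain|
|been keyboard red|
| good are of make|
|  progress red my|
|              sky|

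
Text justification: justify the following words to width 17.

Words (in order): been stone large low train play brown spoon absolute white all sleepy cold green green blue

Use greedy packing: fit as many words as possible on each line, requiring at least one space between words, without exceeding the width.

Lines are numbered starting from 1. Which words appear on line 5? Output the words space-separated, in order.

Line 1: ['been', 'stone', 'large'] (min_width=16, slack=1)
Line 2: ['low', 'train', 'play'] (min_width=14, slack=3)
Line 3: ['brown', 'spoon'] (min_width=11, slack=6)
Line 4: ['absolute', 'white'] (min_width=14, slack=3)
Line 5: ['all', 'sleepy', 'cold'] (min_width=15, slack=2)
Line 6: ['green', 'green', 'blue'] (min_width=16, slack=1)

Answer: all sleepy cold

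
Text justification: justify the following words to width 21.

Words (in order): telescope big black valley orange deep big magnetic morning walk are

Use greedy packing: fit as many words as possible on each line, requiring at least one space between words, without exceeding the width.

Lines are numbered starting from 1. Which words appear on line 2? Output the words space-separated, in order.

Answer: valley orange deep

Derivation:
Line 1: ['telescope', 'big', 'black'] (min_width=19, slack=2)
Line 2: ['valley', 'orange', 'deep'] (min_width=18, slack=3)
Line 3: ['big', 'magnetic', 'morning'] (min_width=20, slack=1)
Line 4: ['walk', 'are'] (min_width=8, slack=13)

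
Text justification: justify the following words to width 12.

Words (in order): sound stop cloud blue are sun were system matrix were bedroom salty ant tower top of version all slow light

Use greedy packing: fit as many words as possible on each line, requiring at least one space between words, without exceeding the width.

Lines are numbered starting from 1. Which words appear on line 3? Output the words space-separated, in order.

Answer: are sun were

Derivation:
Line 1: ['sound', 'stop'] (min_width=10, slack=2)
Line 2: ['cloud', 'blue'] (min_width=10, slack=2)
Line 3: ['are', 'sun', 'were'] (min_width=12, slack=0)
Line 4: ['system'] (min_width=6, slack=6)
Line 5: ['matrix', 'were'] (min_width=11, slack=1)
Line 6: ['bedroom'] (min_width=7, slack=5)
Line 7: ['salty', 'ant'] (min_width=9, slack=3)
Line 8: ['tower', 'top', 'of'] (min_width=12, slack=0)
Line 9: ['version', 'all'] (min_width=11, slack=1)
Line 10: ['slow', 'light'] (min_width=10, slack=2)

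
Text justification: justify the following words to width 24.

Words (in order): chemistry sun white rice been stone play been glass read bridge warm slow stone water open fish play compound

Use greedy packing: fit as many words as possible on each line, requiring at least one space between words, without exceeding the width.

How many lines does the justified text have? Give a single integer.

Answer: 5

Derivation:
Line 1: ['chemistry', 'sun', 'white', 'rice'] (min_width=24, slack=0)
Line 2: ['been', 'stone', 'play', 'been'] (min_width=20, slack=4)
Line 3: ['glass', 'read', 'bridge', 'warm'] (min_width=22, slack=2)
Line 4: ['slow', 'stone', 'water', 'open'] (min_width=21, slack=3)
Line 5: ['fish', 'play', 'compound'] (min_width=18, slack=6)
Total lines: 5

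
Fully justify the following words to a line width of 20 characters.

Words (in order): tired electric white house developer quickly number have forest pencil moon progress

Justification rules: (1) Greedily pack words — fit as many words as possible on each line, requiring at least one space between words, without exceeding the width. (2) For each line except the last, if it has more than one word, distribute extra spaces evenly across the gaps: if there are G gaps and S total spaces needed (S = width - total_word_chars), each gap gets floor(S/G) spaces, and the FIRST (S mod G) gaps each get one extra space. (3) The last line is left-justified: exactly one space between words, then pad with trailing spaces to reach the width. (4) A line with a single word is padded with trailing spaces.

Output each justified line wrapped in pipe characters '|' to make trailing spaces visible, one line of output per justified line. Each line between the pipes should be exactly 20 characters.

Line 1: ['tired', 'electric', 'white'] (min_width=20, slack=0)
Line 2: ['house', 'developer'] (min_width=15, slack=5)
Line 3: ['quickly', 'number', 'have'] (min_width=19, slack=1)
Line 4: ['forest', 'pencil', 'moon'] (min_width=18, slack=2)
Line 5: ['progress'] (min_width=8, slack=12)

Answer: |tired electric white|
|house      developer|
|quickly  number have|
|forest  pencil  moon|
|progress            |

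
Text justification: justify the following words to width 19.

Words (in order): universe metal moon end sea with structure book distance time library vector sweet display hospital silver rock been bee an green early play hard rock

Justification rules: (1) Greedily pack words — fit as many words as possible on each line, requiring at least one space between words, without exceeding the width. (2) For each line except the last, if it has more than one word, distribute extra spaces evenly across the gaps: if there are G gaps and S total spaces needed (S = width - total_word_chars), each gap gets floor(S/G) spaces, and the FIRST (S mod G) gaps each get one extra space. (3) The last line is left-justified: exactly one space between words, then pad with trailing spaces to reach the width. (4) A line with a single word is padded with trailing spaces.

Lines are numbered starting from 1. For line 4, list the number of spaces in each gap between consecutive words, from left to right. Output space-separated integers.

Answer: 7

Derivation:
Line 1: ['universe', 'metal', 'moon'] (min_width=19, slack=0)
Line 2: ['end', 'sea', 'with'] (min_width=12, slack=7)
Line 3: ['structure', 'book'] (min_width=14, slack=5)
Line 4: ['distance', 'time'] (min_width=13, slack=6)
Line 5: ['library', 'vector'] (min_width=14, slack=5)
Line 6: ['sweet', 'display'] (min_width=13, slack=6)
Line 7: ['hospital', 'silver'] (min_width=15, slack=4)
Line 8: ['rock', 'been', 'bee', 'an'] (min_width=16, slack=3)
Line 9: ['green', 'early', 'play'] (min_width=16, slack=3)
Line 10: ['hard', 'rock'] (min_width=9, slack=10)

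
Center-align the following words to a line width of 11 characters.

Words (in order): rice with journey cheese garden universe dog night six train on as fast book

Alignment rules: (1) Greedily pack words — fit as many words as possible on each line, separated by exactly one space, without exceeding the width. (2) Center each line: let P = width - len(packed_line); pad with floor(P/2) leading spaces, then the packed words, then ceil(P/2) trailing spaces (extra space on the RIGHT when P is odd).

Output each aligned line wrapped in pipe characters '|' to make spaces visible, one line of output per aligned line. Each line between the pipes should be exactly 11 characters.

Line 1: ['rice', 'with'] (min_width=9, slack=2)
Line 2: ['journey'] (min_width=7, slack=4)
Line 3: ['cheese'] (min_width=6, slack=5)
Line 4: ['garden'] (min_width=6, slack=5)
Line 5: ['universe'] (min_width=8, slack=3)
Line 6: ['dog', 'night'] (min_width=9, slack=2)
Line 7: ['six', 'train'] (min_width=9, slack=2)
Line 8: ['on', 'as', 'fast'] (min_width=10, slack=1)
Line 9: ['book'] (min_width=4, slack=7)

Answer: | rice with |
|  journey  |
|  cheese   |
|  garden   |
| universe  |
| dog night |
| six train |
|on as fast |
|   book    |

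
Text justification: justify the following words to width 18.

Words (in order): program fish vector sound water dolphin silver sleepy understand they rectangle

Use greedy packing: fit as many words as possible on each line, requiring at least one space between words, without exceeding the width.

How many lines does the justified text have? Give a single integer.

Answer: 5

Derivation:
Line 1: ['program', 'fish'] (min_width=12, slack=6)
Line 2: ['vector', 'sound', 'water'] (min_width=18, slack=0)
Line 3: ['dolphin', 'silver'] (min_width=14, slack=4)
Line 4: ['sleepy', 'understand'] (min_width=17, slack=1)
Line 5: ['they', 'rectangle'] (min_width=14, slack=4)
Total lines: 5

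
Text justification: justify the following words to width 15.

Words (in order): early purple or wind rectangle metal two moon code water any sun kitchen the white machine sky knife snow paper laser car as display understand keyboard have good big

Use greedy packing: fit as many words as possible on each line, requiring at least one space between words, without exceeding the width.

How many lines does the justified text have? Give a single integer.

Answer: 12

Derivation:
Line 1: ['early', 'purple', 'or'] (min_width=15, slack=0)
Line 2: ['wind', 'rectangle'] (min_width=14, slack=1)
Line 3: ['metal', 'two', 'moon'] (min_width=14, slack=1)
Line 4: ['code', 'water', 'any'] (min_width=14, slack=1)
Line 5: ['sun', 'kitchen', 'the'] (min_width=15, slack=0)
Line 6: ['white', 'machine'] (min_width=13, slack=2)
Line 7: ['sky', 'knife', 'snow'] (min_width=14, slack=1)
Line 8: ['paper', 'laser', 'car'] (min_width=15, slack=0)
Line 9: ['as', 'display'] (min_width=10, slack=5)
Line 10: ['understand'] (min_width=10, slack=5)
Line 11: ['keyboard', 'have'] (min_width=13, slack=2)
Line 12: ['good', 'big'] (min_width=8, slack=7)
Total lines: 12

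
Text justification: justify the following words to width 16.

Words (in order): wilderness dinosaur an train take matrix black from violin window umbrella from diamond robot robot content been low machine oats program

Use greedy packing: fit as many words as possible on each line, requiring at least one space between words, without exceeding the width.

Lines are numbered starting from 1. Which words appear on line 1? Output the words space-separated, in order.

Line 1: ['wilderness'] (min_width=10, slack=6)
Line 2: ['dinosaur', 'an'] (min_width=11, slack=5)
Line 3: ['train', 'take'] (min_width=10, slack=6)
Line 4: ['matrix', 'black'] (min_width=12, slack=4)
Line 5: ['from', 'violin'] (min_width=11, slack=5)
Line 6: ['window', 'umbrella'] (min_width=15, slack=1)
Line 7: ['from', 'diamond'] (min_width=12, slack=4)
Line 8: ['robot', 'robot'] (min_width=11, slack=5)
Line 9: ['content', 'been', 'low'] (min_width=16, slack=0)
Line 10: ['machine', 'oats'] (min_width=12, slack=4)
Line 11: ['program'] (min_width=7, slack=9)

Answer: wilderness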